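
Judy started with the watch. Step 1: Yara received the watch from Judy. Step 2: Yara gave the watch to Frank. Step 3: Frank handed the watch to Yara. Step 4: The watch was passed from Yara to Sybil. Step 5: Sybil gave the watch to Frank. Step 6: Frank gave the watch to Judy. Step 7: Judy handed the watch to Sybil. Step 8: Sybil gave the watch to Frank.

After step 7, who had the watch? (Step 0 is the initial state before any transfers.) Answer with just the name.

Answer: Sybil

Derivation:
Tracking the watch holder through step 7:
After step 0 (start): Judy
After step 1: Yara
After step 2: Frank
After step 3: Yara
After step 4: Sybil
After step 5: Frank
After step 6: Judy
After step 7: Sybil

At step 7, the holder is Sybil.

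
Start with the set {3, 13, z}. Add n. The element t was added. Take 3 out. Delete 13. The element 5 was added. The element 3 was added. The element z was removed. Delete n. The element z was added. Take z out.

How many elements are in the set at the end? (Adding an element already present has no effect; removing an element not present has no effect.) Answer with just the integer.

Answer: 3

Derivation:
Tracking the set through each operation:
Start: {13, 3, z}
Event 1 (add n): added. Set: {13, 3, n, z}
Event 2 (add t): added. Set: {13, 3, n, t, z}
Event 3 (remove 3): removed. Set: {13, n, t, z}
Event 4 (remove 13): removed. Set: {n, t, z}
Event 5 (add 5): added. Set: {5, n, t, z}
Event 6 (add 3): added. Set: {3, 5, n, t, z}
Event 7 (remove z): removed. Set: {3, 5, n, t}
Event 8 (remove n): removed. Set: {3, 5, t}
Event 9 (add z): added. Set: {3, 5, t, z}
Event 10 (remove z): removed. Set: {3, 5, t}

Final set: {3, 5, t} (size 3)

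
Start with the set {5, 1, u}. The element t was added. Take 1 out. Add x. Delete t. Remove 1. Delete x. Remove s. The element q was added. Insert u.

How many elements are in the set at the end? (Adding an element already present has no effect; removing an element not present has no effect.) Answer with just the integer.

Answer: 3

Derivation:
Tracking the set through each operation:
Start: {1, 5, u}
Event 1 (add t): added. Set: {1, 5, t, u}
Event 2 (remove 1): removed. Set: {5, t, u}
Event 3 (add x): added. Set: {5, t, u, x}
Event 4 (remove t): removed. Set: {5, u, x}
Event 5 (remove 1): not present, no change. Set: {5, u, x}
Event 6 (remove x): removed. Set: {5, u}
Event 7 (remove s): not present, no change. Set: {5, u}
Event 8 (add q): added. Set: {5, q, u}
Event 9 (add u): already present, no change. Set: {5, q, u}

Final set: {5, q, u} (size 3)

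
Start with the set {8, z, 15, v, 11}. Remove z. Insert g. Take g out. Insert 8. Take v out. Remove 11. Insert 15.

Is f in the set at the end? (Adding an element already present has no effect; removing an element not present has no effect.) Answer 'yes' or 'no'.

Answer: no

Derivation:
Tracking the set through each operation:
Start: {11, 15, 8, v, z}
Event 1 (remove z): removed. Set: {11, 15, 8, v}
Event 2 (add g): added. Set: {11, 15, 8, g, v}
Event 3 (remove g): removed. Set: {11, 15, 8, v}
Event 4 (add 8): already present, no change. Set: {11, 15, 8, v}
Event 5 (remove v): removed. Set: {11, 15, 8}
Event 6 (remove 11): removed. Set: {15, 8}
Event 7 (add 15): already present, no change. Set: {15, 8}

Final set: {15, 8} (size 2)
f is NOT in the final set.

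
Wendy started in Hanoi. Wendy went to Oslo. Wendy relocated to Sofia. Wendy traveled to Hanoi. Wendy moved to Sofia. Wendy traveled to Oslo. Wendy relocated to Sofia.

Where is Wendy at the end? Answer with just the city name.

Answer: Sofia

Derivation:
Tracking Wendy's location:
Start: Wendy is in Hanoi.
After move 1: Hanoi -> Oslo. Wendy is in Oslo.
After move 2: Oslo -> Sofia. Wendy is in Sofia.
After move 3: Sofia -> Hanoi. Wendy is in Hanoi.
After move 4: Hanoi -> Sofia. Wendy is in Sofia.
After move 5: Sofia -> Oslo. Wendy is in Oslo.
After move 6: Oslo -> Sofia. Wendy is in Sofia.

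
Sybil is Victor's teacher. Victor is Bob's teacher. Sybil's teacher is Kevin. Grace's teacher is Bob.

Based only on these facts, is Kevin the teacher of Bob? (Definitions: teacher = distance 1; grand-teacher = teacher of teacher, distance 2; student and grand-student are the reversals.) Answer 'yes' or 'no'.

Reconstructing the teacher chain from the given facts:
  Kevin -> Sybil -> Victor -> Bob -> Grace
(each arrow means 'teacher of the next')
Positions in the chain (0 = top):
  position of Kevin: 0
  position of Sybil: 1
  position of Victor: 2
  position of Bob: 3
  position of Grace: 4

Kevin is at position 0, Bob is at position 3; signed distance (j - i) = 3.
'teacher' requires j - i = 1. Actual distance is 3, so the relation does NOT hold.

Answer: no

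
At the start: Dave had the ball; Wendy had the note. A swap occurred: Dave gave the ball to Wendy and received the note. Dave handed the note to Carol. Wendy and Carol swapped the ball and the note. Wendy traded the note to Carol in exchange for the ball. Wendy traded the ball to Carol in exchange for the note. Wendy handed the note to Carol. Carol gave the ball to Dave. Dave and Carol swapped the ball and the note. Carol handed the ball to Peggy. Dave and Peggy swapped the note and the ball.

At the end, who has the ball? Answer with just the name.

Answer: Dave

Derivation:
Tracking all object holders:
Start: ball:Dave, note:Wendy
Event 1 (swap ball<->note: now ball:Wendy, note:Dave). State: ball:Wendy, note:Dave
Event 2 (give note: Dave -> Carol). State: ball:Wendy, note:Carol
Event 3 (swap ball<->note: now ball:Carol, note:Wendy). State: ball:Carol, note:Wendy
Event 4 (swap note<->ball: now note:Carol, ball:Wendy). State: ball:Wendy, note:Carol
Event 5 (swap ball<->note: now ball:Carol, note:Wendy). State: ball:Carol, note:Wendy
Event 6 (give note: Wendy -> Carol). State: ball:Carol, note:Carol
Event 7 (give ball: Carol -> Dave). State: ball:Dave, note:Carol
Event 8 (swap ball<->note: now ball:Carol, note:Dave). State: ball:Carol, note:Dave
Event 9 (give ball: Carol -> Peggy). State: ball:Peggy, note:Dave
Event 10 (swap note<->ball: now note:Peggy, ball:Dave). State: ball:Dave, note:Peggy

Final state: ball:Dave, note:Peggy
The ball is held by Dave.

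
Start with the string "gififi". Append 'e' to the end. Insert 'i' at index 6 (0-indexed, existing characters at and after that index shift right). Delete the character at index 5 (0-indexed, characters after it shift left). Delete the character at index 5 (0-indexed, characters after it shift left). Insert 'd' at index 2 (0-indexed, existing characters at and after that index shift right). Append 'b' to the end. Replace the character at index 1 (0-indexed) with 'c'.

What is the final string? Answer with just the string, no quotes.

Applying each edit step by step:
Start: "gififi"
Op 1 (append 'e'): "gififi" -> "gififie"
Op 2 (insert 'i' at idx 6): "gififie" -> "gififiie"
Op 3 (delete idx 5 = 'i'): "gififiie" -> "gififie"
Op 4 (delete idx 5 = 'i'): "gififie" -> "gifife"
Op 5 (insert 'd' at idx 2): "gifife" -> "gidfife"
Op 6 (append 'b'): "gidfife" -> "gidfifeb"
Op 7 (replace idx 1: 'i' -> 'c'): "gidfifeb" -> "gcdfifeb"

Answer: gcdfifeb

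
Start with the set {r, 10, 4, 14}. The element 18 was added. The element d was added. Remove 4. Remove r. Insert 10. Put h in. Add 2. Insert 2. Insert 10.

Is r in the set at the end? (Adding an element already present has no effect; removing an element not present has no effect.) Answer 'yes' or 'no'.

Tracking the set through each operation:
Start: {10, 14, 4, r}
Event 1 (add 18): added. Set: {10, 14, 18, 4, r}
Event 2 (add d): added. Set: {10, 14, 18, 4, d, r}
Event 3 (remove 4): removed. Set: {10, 14, 18, d, r}
Event 4 (remove r): removed. Set: {10, 14, 18, d}
Event 5 (add 10): already present, no change. Set: {10, 14, 18, d}
Event 6 (add h): added. Set: {10, 14, 18, d, h}
Event 7 (add 2): added. Set: {10, 14, 18, 2, d, h}
Event 8 (add 2): already present, no change. Set: {10, 14, 18, 2, d, h}
Event 9 (add 10): already present, no change. Set: {10, 14, 18, 2, d, h}

Final set: {10, 14, 18, 2, d, h} (size 6)
r is NOT in the final set.

Answer: no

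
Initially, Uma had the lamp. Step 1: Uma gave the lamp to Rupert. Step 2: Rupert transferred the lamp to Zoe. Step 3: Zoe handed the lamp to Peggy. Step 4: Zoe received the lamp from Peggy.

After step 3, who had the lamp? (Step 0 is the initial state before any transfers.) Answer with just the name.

Answer: Peggy

Derivation:
Tracking the lamp holder through step 3:
After step 0 (start): Uma
After step 1: Rupert
After step 2: Zoe
After step 3: Peggy

At step 3, the holder is Peggy.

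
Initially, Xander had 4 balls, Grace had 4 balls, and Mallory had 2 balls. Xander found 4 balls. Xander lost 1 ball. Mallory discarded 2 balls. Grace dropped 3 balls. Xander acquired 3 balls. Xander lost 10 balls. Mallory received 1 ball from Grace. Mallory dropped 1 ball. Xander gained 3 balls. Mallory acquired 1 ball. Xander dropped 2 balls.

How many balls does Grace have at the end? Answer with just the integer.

Answer: 0

Derivation:
Tracking counts step by step:
Start: Xander=4, Grace=4, Mallory=2
Event 1 (Xander +4): Xander: 4 -> 8. State: Xander=8, Grace=4, Mallory=2
Event 2 (Xander -1): Xander: 8 -> 7. State: Xander=7, Grace=4, Mallory=2
Event 3 (Mallory -2): Mallory: 2 -> 0. State: Xander=7, Grace=4, Mallory=0
Event 4 (Grace -3): Grace: 4 -> 1. State: Xander=7, Grace=1, Mallory=0
Event 5 (Xander +3): Xander: 7 -> 10. State: Xander=10, Grace=1, Mallory=0
Event 6 (Xander -10): Xander: 10 -> 0. State: Xander=0, Grace=1, Mallory=0
Event 7 (Grace -> Mallory, 1): Grace: 1 -> 0, Mallory: 0 -> 1. State: Xander=0, Grace=0, Mallory=1
Event 8 (Mallory -1): Mallory: 1 -> 0. State: Xander=0, Grace=0, Mallory=0
Event 9 (Xander +3): Xander: 0 -> 3. State: Xander=3, Grace=0, Mallory=0
Event 10 (Mallory +1): Mallory: 0 -> 1. State: Xander=3, Grace=0, Mallory=1
Event 11 (Xander -2): Xander: 3 -> 1. State: Xander=1, Grace=0, Mallory=1

Grace's final count: 0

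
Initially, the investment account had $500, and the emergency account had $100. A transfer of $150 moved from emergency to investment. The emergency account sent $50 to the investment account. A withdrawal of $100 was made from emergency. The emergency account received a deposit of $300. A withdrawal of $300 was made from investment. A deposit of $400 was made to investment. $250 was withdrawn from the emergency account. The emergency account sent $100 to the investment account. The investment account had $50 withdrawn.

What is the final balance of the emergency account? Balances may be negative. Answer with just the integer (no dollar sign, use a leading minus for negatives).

Answer: -250

Derivation:
Tracking account balances step by step:
Start: investment=500, emergency=100
Event 1 (transfer 150 emergency -> investment): emergency: 100 - 150 = -50, investment: 500 + 150 = 650. Balances: investment=650, emergency=-50
Event 2 (transfer 50 emergency -> investment): emergency: -50 - 50 = -100, investment: 650 + 50 = 700. Balances: investment=700, emergency=-100
Event 3 (withdraw 100 from emergency): emergency: -100 - 100 = -200. Balances: investment=700, emergency=-200
Event 4 (deposit 300 to emergency): emergency: -200 + 300 = 100. Balances: investment=700, emergency=100
Event 5 (withdraw 300 from investment): investment: 700 - 300 = 400. Balances: investment=400, emergency=100
Event 6 (deposit 400 to investment): investment: 400 + 400 = 800. Balances: investment=800, emergency=100
Event 7 (withdraw 250 from emergency): emergency: 100 - 250 = -150. Balances: investment=800, emergency=-150
Event 8 (transfer 100 emergency -> investment): emergency: -150 - 100 = -250, investment: 800 + 100 = 900. Balances: investment=900, emergency=-250
Event 9 (withdraw 50 from investment): investment: 900 - 50 = 850. Balances: investment=850, emergency=-250

Final balance of emergency: -250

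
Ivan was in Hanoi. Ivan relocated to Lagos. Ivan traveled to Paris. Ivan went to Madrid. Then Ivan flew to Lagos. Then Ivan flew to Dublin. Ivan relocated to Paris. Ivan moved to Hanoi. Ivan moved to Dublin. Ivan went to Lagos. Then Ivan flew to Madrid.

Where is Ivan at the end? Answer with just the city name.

Answer: Madrid

Derivation:
Tracking Ivan's location:
Start: Ivan is in Hanoi.
After move 1: Hanoi -> Lagos. Ivan is in Lagos.
After move 2: Lagos -> Paris. Ivan is in Paris.
After move 3: Paris -> Madrid. Ivan is in Madrid.
After move 4: Madrid -> Lagos. Ivan is in Lagos.
After move 5: Lagos -> Dublin. Ivan is in Dublin.
After move 6: Dublin -> Paris. Ivan is in Paris.
After move 7: Paris -> Hanoi. Ivan is in Hanoi.
After move 8: Hanoi -> Dublin. Ivan is in Dublin.
After move 9: Dublin -> Lagos. Ivan is in Lagos.
After move 10: Lagos -> Madrid. Ivan is in Madrid.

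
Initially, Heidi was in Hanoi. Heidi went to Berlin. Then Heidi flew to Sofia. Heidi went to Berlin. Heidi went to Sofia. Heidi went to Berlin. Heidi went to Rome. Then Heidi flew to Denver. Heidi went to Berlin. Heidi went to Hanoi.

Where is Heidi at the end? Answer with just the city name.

Answer: Hanoi

Derivation:
Tracking Heidi's location:
Start: Heidi is in Hanoi.
After move 1: Hanoi -> Berlin. Heidi is in Berlin.
After move 2: Berlin -> Sofia. Heidi is in Sofia.
After move 3: Sofia -> Berlin. Heidi is in Berlin.
After move 4: Berlin -> Sofia. Heidi is in Sofia.
After move 5: Sofia -> Berlin. Heidi is in Berlin.
After move 6: Berlin -> Rome. Heidi is in Rome.
After move 7: Rome -> Denver. Heidi is in Denver.
After move 8: Denver -> Berlin. Heidi is in Berlin.
After move 9: Berlin -> Hanoi. Heidi is in Hanoi.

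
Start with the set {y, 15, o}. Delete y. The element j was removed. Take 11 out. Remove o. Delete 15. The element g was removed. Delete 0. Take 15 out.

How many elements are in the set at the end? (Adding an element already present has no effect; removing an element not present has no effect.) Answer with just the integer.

Tracking the set through each operation:
Start: {15, o, y}
Event 1 (remove y): removed. Set: {15, o}
Event 2 (remove j): not present, no change. Set: {15, o}
Event 3 (remove 11): not present, no change. Set: {15, o}
Event 4 (remove o): removed. Set: {15}
Event 5 (remove 15): removed. Set: {}
Event 6 (remove g): not present, no change. Set: {}
Event 7 (remove 0): not present, no change. Set: {}
Event 8 (remove 15): not present, no change. Set: {}

Final set: {} (size 0)

Answer: 0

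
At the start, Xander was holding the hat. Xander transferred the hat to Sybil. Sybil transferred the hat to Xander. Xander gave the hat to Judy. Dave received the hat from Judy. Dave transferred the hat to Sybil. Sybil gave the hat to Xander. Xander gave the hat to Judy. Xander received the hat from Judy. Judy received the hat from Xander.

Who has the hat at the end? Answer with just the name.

Answer: Judy

Derivation:
Tracking the hat through each event:
Start: Xander has the hat.
After event 1: Sybil has the hat.
After event 2: Xander has the hat.
After event 3: Judy has the hat.
After event 4: Dave has the hat.
After event 5: Sybil has the hat.
After event 6: Xander has the hat.
After event 7: Judy has the hat.
After event 8: Xander has the hat.
After event 9: Judy has the hat.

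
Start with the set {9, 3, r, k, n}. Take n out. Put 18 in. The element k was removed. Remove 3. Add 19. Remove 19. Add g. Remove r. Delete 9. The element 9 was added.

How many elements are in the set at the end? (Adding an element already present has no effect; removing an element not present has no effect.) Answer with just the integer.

Answer: 3

Derivation:
Tracking the set through each operation:
Start: {3, 9, k, n, r}
Event 1 (remove n): removed. Set: {3, 9, k, r}
Event 2 (add 18): added. Set: {18, 3, 9, k, r}
Event 3 (remove k): removed. Set: {18, 3, 9, r}
Event 4 (remove 3): removed. Set: {18, 9, r}
Event 5 (add 19): added. Set: {18, 19, 9, r}
Event 6 (remove 19): removed. Set: {18, 9, r}
Event 7 (add g): added. Set: {18, 9, g, r}
Event 8 (remove r): removed. Set: {18, 9, g}
Event 9 (remove 9): removed. Set: {18, g}
Event 10 (add 9): added. Set: {18, 9, g}

Final set: {18, 9, g} (size 3)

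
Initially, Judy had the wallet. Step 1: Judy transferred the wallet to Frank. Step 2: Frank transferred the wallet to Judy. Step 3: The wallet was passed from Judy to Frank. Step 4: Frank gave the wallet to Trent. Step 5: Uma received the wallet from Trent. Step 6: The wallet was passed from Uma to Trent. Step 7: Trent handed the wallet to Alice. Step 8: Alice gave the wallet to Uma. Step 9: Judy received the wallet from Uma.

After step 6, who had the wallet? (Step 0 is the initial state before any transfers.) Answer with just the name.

Answer: Trent

Derivation:
Tracking the wallet holder through step 6:
After step 0 (start): Judy
After step 1: Frank
After step 2: Judy
After step 3: Frank
After step 4: Trent
After step 5: Uma
After step 6: Trent

At step 6, the holder is Trent.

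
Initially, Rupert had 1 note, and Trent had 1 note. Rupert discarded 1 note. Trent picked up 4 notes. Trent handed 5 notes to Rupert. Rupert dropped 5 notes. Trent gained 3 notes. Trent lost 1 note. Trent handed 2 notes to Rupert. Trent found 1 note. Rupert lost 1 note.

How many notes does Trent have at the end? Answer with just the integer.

Tracking counts step by step:
Start: Rupert=1, Trent=1
Event 1 (Rupert -1): Rupert: 1 -> 0. State: Rupert=0, Trent=1
Event 2 (Trent +4): Trent: 1 -> 5. State: Rupert=0, Trent=5
Event 3 (Trent -> Rupert, 5): Trent: 5 -> 0, Rupert: 0 -> 5. State: Rupert=5, Trent=0
Event 4 (Rupert -5): Rupert: 5 -> 0. State: Rupert=0, Trent=0
Event 5 (Trent +3): Trent: 0 -> 3. State: Rupert=0, Trent=3
Event 6 (Trent -1): Trent: 3 -> 2. State: Rupert=0, Trent=2
Event 7 (Trent -> Rupert, 2): Trent: 2 -> 0, Rupert: 0 -> 2. State: Rupert=2, Trent=0
Event 8 (Trent +1): Trent: 0 -> 1. State: Rupert=2, Trent=1
Event 9 (Rupert -1): Rupert: 2 -> 1. State: Rupert=1, Trent=1

Trent's final count: 1

Answer: 1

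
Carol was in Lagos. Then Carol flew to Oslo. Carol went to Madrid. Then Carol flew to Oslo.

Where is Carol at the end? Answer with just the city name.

Tracking Carol's location:
Start: Carol is in Lagos.
After move 1: Lagos -> Oslo. Carol is in Oslo.
After move 2: Oslo -> Madrid. Carol is in Madrid.
After move 3: Madrid -> Oslo. Carol is in Oslo.

Answer: Oslo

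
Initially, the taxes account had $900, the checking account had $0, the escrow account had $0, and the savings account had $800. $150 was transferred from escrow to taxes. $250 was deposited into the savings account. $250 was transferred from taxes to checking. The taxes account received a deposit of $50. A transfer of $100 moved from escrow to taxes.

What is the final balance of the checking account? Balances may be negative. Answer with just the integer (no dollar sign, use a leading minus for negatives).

Tracking account balances step by step:
Start: taxes=900, checking=0, escrow=0, savings=800
Event 1 (transfer 150 escrow -> taxes): escrow: 0 - 150 = -150, taxes: 900 + 150 = 1050. Balances: taxes=1050, checking=0, escrow=-150, savings=800
Event 2 (deposit 250 to savings): savings: 800 + 250 = 1050. Balances: taxes=1050, checking=0, escrow=-150, savings=1050
Event 3 (transfer 250 taxes -> checking): taxes: 1050 - 250 = 800, checking: 0 + 250 = 250. Balances: taxes=800, checking=250, escrow=-150, savings=1050
Event 4 (deposit 50 to taxes): taxes: 800 + 50 = 850. Balances: taxes=850, checking=250, escrow=-150, savings=1050
Event 5 (transfer 100 escrow -> taxes): escrow: -150 - 100 = -250, taxes: 850 + 100 = 950. Balances: taxes=950, checking=250, escrow=-250, savings=1050

Final balance of checking: 250

Answer: 250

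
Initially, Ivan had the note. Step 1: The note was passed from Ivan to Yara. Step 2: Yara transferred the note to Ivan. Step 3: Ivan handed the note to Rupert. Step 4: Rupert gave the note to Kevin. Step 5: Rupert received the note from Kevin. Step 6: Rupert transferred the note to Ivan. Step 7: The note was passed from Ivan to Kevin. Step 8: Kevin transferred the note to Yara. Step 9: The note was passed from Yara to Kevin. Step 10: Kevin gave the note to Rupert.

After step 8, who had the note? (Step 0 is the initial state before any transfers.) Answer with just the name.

Answer: Yara

Derivation:
Tracking the note holder through step 8:
After step 0 (start): Ivan
After step 1: Yara
After step 2: Ivan
After step 3: Rupert
After step 4: Kevin
After step 5: Rupert
After step 6: Ivan
After step 7: Kevin
After step 8: Yara

At step 8, the holder is Yara.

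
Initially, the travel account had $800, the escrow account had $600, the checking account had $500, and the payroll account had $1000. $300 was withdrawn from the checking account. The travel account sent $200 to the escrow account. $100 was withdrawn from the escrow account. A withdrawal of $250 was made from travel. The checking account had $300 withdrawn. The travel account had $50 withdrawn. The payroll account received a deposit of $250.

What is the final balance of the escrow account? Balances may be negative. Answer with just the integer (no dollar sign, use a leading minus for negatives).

Tracking account balances step by step:
Start: travel=800, escrow=600, checking=500, payroll=1000
Event 1 (withdraw 300 from checking): checking: 500 - 300 = 200. Balances: travel=800, escrow=600, checking=200, payroll=1000
Event 2 (transfer 200 travel -> escrow): travel: 800 - 200 = 600, escrow: 600 + 200 = 800. Balances: travel=600, escrow=800, checking=200, payroll=1000
Event 3 (withdraw 100 from escrow): escrow: 800 - 100 = 700. Balances: travel=600, escrow=700, checking=200, payroll=1000
Event 4 (withdraw 250 from travel): travel: 600 - 250 = 350. Balances: travel=350, escrow=700, checking=200, payroll=1000
Event 5 (withdraw 300 from checking): checking: 200 - 300 = -100. Balances: travel=350, escrow=700, checking=-100, payroll=1000
Event 6 (withdraw 50 from travel): travel: 350 - 50 = 300. Balances: travel=300, escrow=700, checking=-100, payroll=1000
Event 7 (deposit 250 to payroll): payroll: 1000 + 250 = 1250. Balances: travel=300, escrow=700, checking=-100, payroll=1250

Final balance of escrow: 700

Answer: 700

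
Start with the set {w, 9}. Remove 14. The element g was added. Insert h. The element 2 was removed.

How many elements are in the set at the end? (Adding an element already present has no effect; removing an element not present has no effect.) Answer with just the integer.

Answer: 4

Derivation:
Tracking the set through each operation:
Start: {9, w}
Event 1 (remove 14): not present, no change. Set: {9, w}
Event 2 (add g): added. Set: {9, g, w}
Event 3 (add h): added. Set: {9, g, h, w}
Event 4 (remove 2): not present, no change. Set: {9, g, h, w}

Final set: {9, g, h, w} (size 4)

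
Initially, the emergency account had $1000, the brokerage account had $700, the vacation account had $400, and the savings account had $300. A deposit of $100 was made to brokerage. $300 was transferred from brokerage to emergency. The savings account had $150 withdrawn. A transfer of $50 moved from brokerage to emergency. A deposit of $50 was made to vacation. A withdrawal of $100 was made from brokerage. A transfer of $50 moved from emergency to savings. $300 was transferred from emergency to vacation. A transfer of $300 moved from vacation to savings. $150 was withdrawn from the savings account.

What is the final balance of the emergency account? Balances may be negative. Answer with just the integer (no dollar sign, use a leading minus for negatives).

Answer: 1000

Derivation:
Tracking account balances step by step:
Start: emergency=1000, brokerage=700, vacation=400, savings=300
Event 1 (deposit 100 to brokerage): brokerage: 700 + 100 = 800. Balances: emergency=1000, brokerage=800, vacation=400, savings=300
Event 2 (transfer 300 brokerage -> emergency): brokerage: 800 - 300 = 500, emergency: 1000 + 300 = 1300. Balances: emergency=1300, brokerage=500, vacation=400, savings=300
Event 3 (withdraw 150 from savings): savings: 300 - 150 = 150. Balances: emergency=1300, brokerage=500, vacation=400, savings=150
Event 4 (transfer 50 brokerage -> emergency): brokerage: 500 - 50 = 450, emergency: 1300 + 50 = 1350. Balances: emergency=1350, brokerage=450, vacation=400, savings=150
Event 5 (deposit 50 to vacation): vacation: 400 + 50 = 450. Balances: emergency=1350, brokerage=450, vacation=450, savings=150
Event 6 (withdraw 100 from brokerage): brokerage: 450 - 100 = 350. Balances: emergency=1350, brokerage=350, vacation=450, savings=150
Event 7 (transfer 50 emergency -> savings): emergency: 1350 - 50 = 1300, savings: 150 + 50 = 200. Balances: emergency=1300, brokerage=350, vacation=450, savings=200
Event 8 (transfer 300 emergency -> vacation): emergency: 1300 - 300 = 1000, vacation: 450 + 300 = 750. Balances: emergency=1000, brokerage=350, vacation=750, savings=200
Event 9 (transfer 300 vacation -> savings): vacation: 750 - 300 = 450, savings: 200 + 300 = 500. Balances: emergency=1000, brokerage=350, vacation=450, savings=500
Event 10 (withdraw 150 from savings): savings: 500 - 150 = 350. Balances: emergency=1000, brokerage=350, vacation=450, savings=350

Final balance of emergency: 1000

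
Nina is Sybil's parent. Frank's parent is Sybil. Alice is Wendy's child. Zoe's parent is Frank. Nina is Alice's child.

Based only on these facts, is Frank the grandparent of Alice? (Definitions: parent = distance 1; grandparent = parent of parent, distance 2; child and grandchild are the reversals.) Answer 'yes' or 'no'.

Answer: no

Derivation:
Reconstructing the parent chain from the given facts:
  Wendy -> Alice -> Nina -> Sybil -> Frank -> Zoe
(each arrow means 'parent of the next')
Positions in the chain (0 = top):
  position of Wendy: 0
  position of Alice: 1
  position of Nina: 2
  position of Sybil: 3
  position of Frank: 4
  position of Zoe: 5

Frank is at position 4, Alice is at position 1; signed distance (j - i) = -3.
'grandparent' requires j - i = 2. Actual distance is -3, so the relation does NOT hold.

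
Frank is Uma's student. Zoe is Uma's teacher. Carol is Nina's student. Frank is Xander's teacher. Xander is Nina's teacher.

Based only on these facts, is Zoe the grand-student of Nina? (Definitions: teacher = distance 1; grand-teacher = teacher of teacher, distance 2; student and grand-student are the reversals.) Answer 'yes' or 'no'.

Reconstructing the teacher chain from the given facts:
  Zoe -> Uma -> Frank -> Xander -> Nina -> Carol
(each arrow means 'teacher of the next')
Positions in the chain (0 = top):
  position of Zoe: 0
  position of Uma: 1
  position of Frank: 2
  position of Xander: 3
  position of Nina: 4
  position of Carol: 5

Zoe is at position 0, Nina is at position 4; signed distance (j - i) = 4.
'grand-student' requires j - i = -2. Actual distance is 4, so the relation does NOT hold.

Answer: no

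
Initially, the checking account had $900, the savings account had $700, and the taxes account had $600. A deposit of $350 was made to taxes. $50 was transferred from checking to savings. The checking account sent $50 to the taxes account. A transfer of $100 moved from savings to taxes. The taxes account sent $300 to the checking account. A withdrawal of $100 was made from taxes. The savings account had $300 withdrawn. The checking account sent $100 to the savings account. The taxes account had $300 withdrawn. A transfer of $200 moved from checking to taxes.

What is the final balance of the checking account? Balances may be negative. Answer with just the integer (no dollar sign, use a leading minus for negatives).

Answer: 800

Derivation:
Tracking account balances step by step:
Start: checking=900, savings=700, taxes=600
Event 1 (deposit 350 to taxes): taxes: 600 + 350 = 950. Balances: checking=900, savings=700, taxes=950
Event 2 (transfer 50 checking -> savings): checking: 900 - 50 = 850, savings: 700 + 50 = 750. Balances: checking=850, savings=750, taxes=950
Event 3 (transfer 50 checking -> taxes): checking: 850 - 50 = 800, taxes: 950 + 50 = 1000. Balances: checking=800, savings=750, taxes=1000
Event 4 (transfer 100 savings -> taxes): savings: 750 - 100 = 650, taxes: 1000 + 100 = 1100. Balances: checking=800, savings=650, taxes=1100
Event 5 (transfer 300 taxes -> checking): taxes: 1100 - 300 = 800, checking: 800 + 300 = 1100. Balances: checking=1100, savings=650, taxes=800
Event 6 (withdraw 100 from taxes): taxes: 800 - 100 = 700. Balances: checking=1100, savings=650, taxes=700
Event 7 (withdraw 300 from savings): savings: 650 - 300 = 350. Balances: checking=1100, savings=350, taxes=700
Event 8 (transfer 100 checking -> savings): checking: 1100 - 100 = 1000, savings: 350 + 100 = 450. Balances: checking=1000, savings=450, taxes=700
Event 9 (withdraw 300 from taxes): taxes: 700 - 300 = 400. Balances: checking=1000, savings=450, taxes=400
Event 10 (transfer 200 checking -> taxes): checking: 1000 - 200 = 800, taxes: 400 + 200 = 600. Balances: checking=800, savings=450, taxes=600

Final balance of checking: 800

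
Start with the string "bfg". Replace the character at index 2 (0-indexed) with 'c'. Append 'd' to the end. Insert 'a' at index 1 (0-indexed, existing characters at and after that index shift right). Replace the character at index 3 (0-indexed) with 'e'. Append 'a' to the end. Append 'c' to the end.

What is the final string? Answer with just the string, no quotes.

Answer: bafedac

Derivation:
Applying each edit step by step:
Start: "bfg"
Op 1 (replace idx 2: 'g' -> 'c'): "bfg" -> "bfc"
Op 2 (append 'd'): "bfc" -> "bfcd"
Op 3 (insert 'a' at idx 1): "bfcd" -> "bafcd"
Op 4 (replace idx 3: 'c' -> 'e'): "bafcd" -> "bafed"
Op 5 (append 'a'): "bafed" -> "bafeda"
Op 6 (append 'c'): "bafeda" -> "bafedac"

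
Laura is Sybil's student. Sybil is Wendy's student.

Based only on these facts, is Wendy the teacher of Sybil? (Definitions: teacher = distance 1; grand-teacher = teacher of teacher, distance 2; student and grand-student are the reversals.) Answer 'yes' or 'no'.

Reconstructing the teacher chain from the given facts:
  Wendy -> Sybil -> Laura
(each arrow means 'teacher of the next')
Positions in the chain (0 = top):
  position of Wendy: 0
  position of Sybil: 1
  position of Laura: 2

Wendy is at position 0, Sybil is at position 1; signed distance (j - i) = 1.
'teacher' requires j - i = 1. Actual distance is 1, so the relation HOLDS.

Answer: yes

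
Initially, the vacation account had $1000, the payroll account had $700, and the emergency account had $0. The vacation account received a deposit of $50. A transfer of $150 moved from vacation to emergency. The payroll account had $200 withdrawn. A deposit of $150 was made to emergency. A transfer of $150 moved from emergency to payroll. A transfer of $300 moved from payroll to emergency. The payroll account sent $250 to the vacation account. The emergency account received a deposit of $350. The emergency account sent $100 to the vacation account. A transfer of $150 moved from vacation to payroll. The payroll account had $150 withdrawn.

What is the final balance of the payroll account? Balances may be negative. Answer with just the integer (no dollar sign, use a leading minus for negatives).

Tracking account balances step by step:
Start: vacation=1000, payroll=700, emergency=0
Event 1 (deposit 50 to vacation): vacation: 1000 + 50 = 1050. Balances: vacation=1050, payroll=700, emergency=0
Event 2 (transfer 150 vacation -> emergency): vacation: 1050 - 150 = 900, emergency: 0 + 150 = 150. Balances: vacation=900, payroll=700, emergency=150
Event 3 (withdraw 200 from payroll): payroll: 700 - 200 = 500. Balances: vacation=900, payroll=500, emergency=150
Event 4 (deposit 150 to emergency): emergency: 150 + 150 = 300. Balances: vacation=900, payroll=500, emergency=300
Event 5 (transfer 150 emergency -> payroll): emergency: 300 - 150 = 150, payroll: 500 + 150 = 650. Balances: vacation=900, payroll=650, emergency=150
Event 6 (transfer 300 payroll -> emergency): payroll: 650 - 300 = 350, emergency: 150 + 300 = 450. Balances: vacation=900, payroll=350, emergency=450
Event 7 (transfer 250 payroll -> vacation): payroll: 350 - 250 = 100, vacation: 900 + 250 = 1150. Balances: vacation=1150, payroll=100, emergency=450
Event 8 (deposit 350 to emergency): emergency: 450 + 350 = 800. Balances: vacation=1150, payroll=100, emergency=800
Event 9 (transfer 100 emergency -> vacation): emergency: 800 - 100 = 700, vacation: 1150 + 100 = 1250. Balances: vacation=1250, payroll=100, emergency=700
Event 10 (transfer 150 vacation -> payroll): vacation: 1250 - 150 = 1100, payroll: 100 + 150 = 250. Balances: vacation=1100, payroll=250, emergency=700
Event 11 (withdraw 150 from payroll): payroll: 250 - 150 = 100. Balances: vacation=1100, payroll=100, emergency=700

Final balance of payroll: 100

Answer: 100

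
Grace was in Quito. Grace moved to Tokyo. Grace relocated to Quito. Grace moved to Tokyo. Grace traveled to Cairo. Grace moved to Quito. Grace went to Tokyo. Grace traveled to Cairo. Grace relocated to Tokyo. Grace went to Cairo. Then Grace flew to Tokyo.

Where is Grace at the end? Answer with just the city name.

Answer: Tokyo

Derivation:
Tracking Grace's location:
Start: Grace is in Quito.
After move 1: Quito -> Tokyo. Grace is in Tokyo.
After move 2: Tokyo -> Quito. Grace is in Quito.
After move 3: Quito -> Tokyo. Grace is in Tokyo.
After move 4: Tokyo -> Cairo. Grace is in Cairo.
After move 5: Cairo -> Quito. Grace is in Quito.
After move 6: Quito -> Tokyo. Grace is in Tokyo.
After move 7: Tokyo -> Cairo. Grace is in Cairo.
After move 8: Cairo -> Tokyo. Grace is in Tokyo.
After move 9: Tokyo -> Cairo. Grace is in Cairo.
After move 10: Cairo -> Tokyo. Grace is in Tokyo.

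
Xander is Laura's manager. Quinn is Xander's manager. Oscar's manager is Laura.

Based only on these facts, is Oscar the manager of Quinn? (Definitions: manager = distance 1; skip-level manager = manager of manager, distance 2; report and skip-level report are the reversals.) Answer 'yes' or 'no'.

Answer: no

Derivation:
Reconstructing the manager chain from the given facts:
  Quinn -> Xander -> Laura -> Oscar
(each arrow means 'manager of the next')
Positions in the chain (0 = top):
  position of Quinn: 0
  position of Xander: 1
  position of Laura: 2
  position of Oscar: 3

Oscar is at position 3, Quinn is at position 0; signed distance (j - i) = -3.
'manager' requires j - i = 1. Actual distance is -3, so the relation does NOT hold.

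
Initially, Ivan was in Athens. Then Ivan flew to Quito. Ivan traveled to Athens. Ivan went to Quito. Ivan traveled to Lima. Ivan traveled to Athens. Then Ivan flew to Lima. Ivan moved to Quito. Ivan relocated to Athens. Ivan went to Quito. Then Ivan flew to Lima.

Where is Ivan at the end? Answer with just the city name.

Answer: Lima

Derivation:
Tracking Ivan's location:
Start: Ivan is in Athens.
After move 1: Athens -> Quito. Ivan is in Quito.
After move 2: Quito -> Athens. Ivan is in Athens.
After move 3: Athens -> Quito. Ivan is in Quito.
After move 4: Quito -> Lima. Ivan is in Lima.
After move 5: Lima -> Athens. Ivan is in Athens.
After move 6: Athens -> Lima. Ivan is in Lima.
After move 7: Lima -> Quito. Ivan is in Quito.
After move 8: Quito -> Athens. Ivan is in Athens.
After move 9: Athens -> Quito. Ivan is in Quito.
After move 10: Quito -> Lima. Ivan is in Lima.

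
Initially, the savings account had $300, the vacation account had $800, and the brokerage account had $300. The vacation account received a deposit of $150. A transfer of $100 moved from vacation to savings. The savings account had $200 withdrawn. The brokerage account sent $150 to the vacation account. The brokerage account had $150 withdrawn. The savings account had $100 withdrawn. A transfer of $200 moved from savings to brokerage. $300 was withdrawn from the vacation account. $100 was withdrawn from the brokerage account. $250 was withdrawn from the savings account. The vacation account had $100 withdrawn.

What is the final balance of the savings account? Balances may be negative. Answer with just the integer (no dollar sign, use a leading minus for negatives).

Tracking account balances step by step:
Start: savings=300, vacation=800, brokerage=300
Event 1 (deposit 150 to vacation): vacation: 800 + 150 = 950. Balances: savings=300, vacation=950, brokerage=300
Event 2 (transfer 100 vacation -> savings): vacation: 950 - 100 = 850, savings: 300 + 100 = 400. Balances: savings=400, vacation=850, brokerage=300
Event 3 (withdraw 200 from savings): savings: 400 - 200 = 200. Balances: savings=200, vacation=850, brokerage=300
Event 4 (transfer 150 brokerage -> vacation): brokerage: 300 - 150 = 150, vacation: 850 + 150 = 1000. Balances: savings=200, vacation=1000, brokerage=150
Event 5 (withdraw 150 from brokerage): brokerage: 150 - 150 = 0. Balances: savings=200, vacation=1000, brokerage=0
Event 6 (withdraw 100 from savings): savings: 200 - 100 = 100. Balances: savings=100, vacation=1000, brokerage=0
Event 7 (transfer 200 savings -> brokerage): savings: 100 - 200 = -100, brokerage: 0 + 200 = 200. Balances: savings=-100, vacation=1000, brokerage=200
Event 8 (withdraw 300 from vacation): vacation: 1000 - 300 = 700. Balances: savings=-100, vacation=700, brokerage=200
Event 9 (withdraw 100 from brokerage): brokerage: 200 - 100 = 100. Balances: savings=-100, vacation=700, brokerage=100
Event 10 (withdraw 250 from savings): savings: -100 - 250 = -350. Balances: savings=-350, vacation=700, brokerage=100
Event 11 (withdraw 100 from vacation): vacation: 700 - 100 = 600. Balances: savings=-350, vacation=600, brokerage=100

Final balance of savings: -350

Answer: -350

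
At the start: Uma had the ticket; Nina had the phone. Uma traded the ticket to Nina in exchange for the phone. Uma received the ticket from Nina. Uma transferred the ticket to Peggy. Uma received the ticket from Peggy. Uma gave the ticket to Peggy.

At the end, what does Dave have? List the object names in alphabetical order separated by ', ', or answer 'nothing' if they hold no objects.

Tracking all object holders:
Start: ticket:Uma, phone:Nina
Event 1 (swap ticket<->phone: now ticket:Nina, phone:Uma). State: ticket:Nina, phone:Uma
Event 2 (give ticket: Nina -> Uma). State: ticket:Uma, phone:Uma
Event 3 (give ticket: Uma -> Peggy). State: ticket:Peggy, phone:Uma
Event 4 (give ticket: Peggy -> Uma). State: ticket:Uma, phone:Uma
Event 5 (give ticket: Uma -> Peggy). State: ticket:Peggy, phone:Uma

Final state: ticket:Peggy, phone:Uma
Dave holds: (nothing).

Answer: nothing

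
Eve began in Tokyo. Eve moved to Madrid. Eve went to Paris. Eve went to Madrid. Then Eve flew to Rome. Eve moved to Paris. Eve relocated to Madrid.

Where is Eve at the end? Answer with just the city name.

Tracking Eve's location:
Start: Eve is in Tokyo.
After move 1: Tokyo -> Madrid. Eve is in Madrid.
After move 2: Madrid -> Paris. Eve is in Paris.
After move 3: Paris -> Madrid. Eve is in Madrid.
After move 4: Madrid -> Rome. Eve is in Rome.
After move 5: Rome -> Paris. Eve is in Paris.
After move 6: Paris -> Madrid. Eve is in Madrid.

Answer: Madrid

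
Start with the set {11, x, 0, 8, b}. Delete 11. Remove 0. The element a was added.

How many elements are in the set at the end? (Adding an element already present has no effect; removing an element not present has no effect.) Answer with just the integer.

Answer: 4

Derivation:
Tracking the set through each operation:
Start: {0, 11, 8, b, x}
Event 1 (remove 11): removed. Set: {0, 8, b, x}
Event 2 (remove 0): removed. Set: {8, b, x}
Event 3 (add a): added. Set: {8, a, b, x}

Final set: {8, a, b, x} (size 4)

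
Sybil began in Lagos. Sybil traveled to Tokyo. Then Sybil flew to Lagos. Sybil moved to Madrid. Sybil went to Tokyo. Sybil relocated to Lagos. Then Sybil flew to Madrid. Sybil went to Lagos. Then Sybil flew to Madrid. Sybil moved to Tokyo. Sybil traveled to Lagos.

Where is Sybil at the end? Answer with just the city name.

Tracking Sybil's location:
Start: Sybil is in Lagos.
After move 1: Lagos -> Tokyo. Sybil is in Tokyo.
After move 2: Tokyo -> Lagos. Sybil is in Lagos.
After move 3: Lagos -> Madrid. Sybil is in Madrid.
After move 4: Madrid -> Tokyo. Sybil is in Tokyo.
After move 5: Tokyo -> Lagos. Sybil is in Lagos.
After move 6: Lagos -> Madrid. Sybil is in Madrid.
After move 7: Madrid -> Lagos. Sybil is in Lagos.
After move 8: Lagos -> Madrid. Sybil is in Madrid.
After move 9: Madrid -> Tokyo. Sybil is in Tokyo.
After move 10: Tokyo -> Lagos. Sybil is in Lagos.

Answer: Lagos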